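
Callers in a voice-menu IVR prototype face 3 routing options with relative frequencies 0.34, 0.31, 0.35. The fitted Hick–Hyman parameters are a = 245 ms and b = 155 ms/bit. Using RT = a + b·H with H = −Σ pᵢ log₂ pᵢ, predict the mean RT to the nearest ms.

H = 0.34·log₂(1/0.34) + 0.31·log₂(1/0.31) + 0.35·log₂(1/0.35) = 1.5831 bits.
RT = 245 + 155 × 1.5831 = 490.38 ms.

490 ms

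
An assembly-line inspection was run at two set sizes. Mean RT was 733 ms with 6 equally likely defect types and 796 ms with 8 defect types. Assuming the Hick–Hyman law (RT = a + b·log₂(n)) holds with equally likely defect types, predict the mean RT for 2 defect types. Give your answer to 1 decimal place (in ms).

RT is linear in log₂ n, so two points fix the line:
  b = (796 − 733) / (log₂ 8 − log₂ 6) = 63 / (3 − 2.5850) = 151.794 ms/bit
  a = 733 − 151.794 × 2.5850 = 340.619 ms
Then RT(2) = 340.619 + 151.794 × log₂ 2 = 340.619 + 151.794 × 1 ≈ 492.413 ms.

492.4 ms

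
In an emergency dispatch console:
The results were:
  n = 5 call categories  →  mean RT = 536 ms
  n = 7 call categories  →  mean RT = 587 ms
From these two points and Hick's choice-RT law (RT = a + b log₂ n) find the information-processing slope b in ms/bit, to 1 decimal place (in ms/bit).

The slope on a log₂ axis is (587 − 536) / (2.8074 − 2.3219) = 105.062 ms/bit.

105.1 ms/bit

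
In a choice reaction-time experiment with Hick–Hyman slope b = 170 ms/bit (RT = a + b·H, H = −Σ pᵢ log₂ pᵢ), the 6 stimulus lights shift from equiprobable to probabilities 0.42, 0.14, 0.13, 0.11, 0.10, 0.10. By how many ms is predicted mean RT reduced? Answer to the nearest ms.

The RT saving is b·ΔH. Equiprobable H₀ = log₂(6) = 2.5850 bits; with the given probabilities H = 2.3201 bits.
b·(H₀ − H) = 170 × (2.5850 − 2.3201) = 45.03 ms.

45 ms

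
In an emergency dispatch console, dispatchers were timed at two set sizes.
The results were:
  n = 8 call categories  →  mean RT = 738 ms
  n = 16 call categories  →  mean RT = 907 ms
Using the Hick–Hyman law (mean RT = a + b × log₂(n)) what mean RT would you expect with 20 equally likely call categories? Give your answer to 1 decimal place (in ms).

Solve the two-equation system in a and b:
  b = (907 − 738) / (log₂ 16 − log₂ 8) = 169 / (4 − 3) = 169.000 ms/bit
  a = 738 − 169.000 × 3 = 231.000 ms
Then RT(20) = 231.000 + 169.000 × log₂ 20 = 231.000 + 169.000 × 4.3219 ≈ 961.406 ms.

961.4 ms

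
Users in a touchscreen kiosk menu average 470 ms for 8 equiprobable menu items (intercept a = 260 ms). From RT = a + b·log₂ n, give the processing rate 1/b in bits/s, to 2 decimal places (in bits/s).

14.29 bits/s

Choice component = 470 − 260 = 210 ms over log₂(8) = 3 bits.
b = 210 / 3 = 70.000 ms/bit, so 1/b = 14.286 bits/s.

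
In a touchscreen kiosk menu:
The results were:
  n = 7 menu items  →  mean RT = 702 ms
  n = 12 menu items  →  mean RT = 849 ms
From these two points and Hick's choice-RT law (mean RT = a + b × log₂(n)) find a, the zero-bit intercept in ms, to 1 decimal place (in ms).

171.3 ms

Slope: b = (849 − 702) / (log₂ 12 − log₂ 7) = 147/0.7776 = 189.041 ms/bit.
a = RT₁ − b·log₂ n₁ = 702 − 189.041 × 2.8074 = 171.294 ms.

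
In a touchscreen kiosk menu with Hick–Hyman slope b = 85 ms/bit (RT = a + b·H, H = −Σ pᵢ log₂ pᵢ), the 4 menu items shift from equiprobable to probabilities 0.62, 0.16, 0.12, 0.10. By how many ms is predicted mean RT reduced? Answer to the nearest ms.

Equiprobable entropy H₀ = log₂ 4 = 2.0000 bits.
Skewed entropy H = −Σ pᵢ log₂ pᵢ = 1.5499 bits.
ΔRT = b·(H₀ − H) = 85 × 0.4501 = 38.26 ms.

38 ms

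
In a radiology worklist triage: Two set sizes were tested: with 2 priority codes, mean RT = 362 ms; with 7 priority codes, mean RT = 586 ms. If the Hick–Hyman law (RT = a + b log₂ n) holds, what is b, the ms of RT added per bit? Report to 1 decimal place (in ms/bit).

The slope on a log₂ axis is (586 − 362) / (2.8074 − 1) = 123.938 ms/bit.

123.9 ms/bit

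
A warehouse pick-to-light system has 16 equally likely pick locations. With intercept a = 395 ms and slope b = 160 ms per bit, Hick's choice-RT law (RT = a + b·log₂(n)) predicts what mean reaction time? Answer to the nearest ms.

1035 ms

log₂(16) = 4 bits, so RT = 395 + 160 × 4 ≈ 1035.000 ms.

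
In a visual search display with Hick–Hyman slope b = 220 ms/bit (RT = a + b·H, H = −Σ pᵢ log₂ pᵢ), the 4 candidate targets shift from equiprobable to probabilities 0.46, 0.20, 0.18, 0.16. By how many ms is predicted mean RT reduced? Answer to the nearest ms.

33 ms

Equiprobable entropy H₀ = log₂ 4 = 2.0000 bits.
Skewed entropy H = −Σ pᵢ log₂ pᵢ = 1.8480 bits.
ΔRT = b·(H₀ − H) = 220 × 0.1520 = 33.43 ms.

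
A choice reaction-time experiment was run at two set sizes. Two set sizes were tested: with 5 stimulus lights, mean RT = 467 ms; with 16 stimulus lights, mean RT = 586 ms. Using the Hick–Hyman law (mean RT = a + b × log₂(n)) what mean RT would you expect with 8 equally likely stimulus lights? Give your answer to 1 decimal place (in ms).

RT is linear in log₂ n, so two points fix the line:
  b = (586 − 467) / (log₂ 16 − log₂ 5) = 119 / (4 − 2.3219) = 70.915 ms/bit
  a = 467 − 70.915 × 2.3219 = 302.341 ms
Then RT(8) = 302.341 + 70.915 × log₂ 8 = 302.341 + 70.915 × 3 ≈ 515.085 ms.

515.1 ms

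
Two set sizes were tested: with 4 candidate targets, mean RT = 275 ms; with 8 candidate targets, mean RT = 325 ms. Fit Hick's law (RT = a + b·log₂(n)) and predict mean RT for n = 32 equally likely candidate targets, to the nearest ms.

425 ms

With log₂ n on the abscissa the relation is linear; from the two conditions:
  b = (325 − 275) / (log₂ 8 − log₂ 4) = 50 / (3 − 2) = 50 ms/bit
  a = 275 − 50 × 2 = 175 ms
Then RT(32) = 175 + 50 × log₂ 32 = 175 + 50 × 5 ≈ 425.000 ms.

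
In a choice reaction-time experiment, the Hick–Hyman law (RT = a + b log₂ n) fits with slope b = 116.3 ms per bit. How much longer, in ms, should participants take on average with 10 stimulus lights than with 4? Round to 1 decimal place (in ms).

153.7 ms

Only the slope matters, since a is common to both: ΔRT = b·log₂(n₂/n₁).
log₂(10) − log₂(4) = 3.3219 − 2 = 1.3219.
ΔRT = 116.3 × 1.3219 = 153.740 ms.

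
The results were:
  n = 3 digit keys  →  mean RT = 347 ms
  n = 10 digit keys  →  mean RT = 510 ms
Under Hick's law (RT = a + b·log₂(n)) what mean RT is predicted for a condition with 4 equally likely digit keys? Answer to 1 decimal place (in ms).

385.9 ms

With log₂ n on the abscissa the relation is linear; from the two conditions:
  b = (510 − 347) / (log₂ 10 − log₂ 3) = 163 / (3.3219 − 1.5850) = 93.842 ms/bit
  a = 347 − 93.842 × 1.5850 = 198.264 ms
Then RT(4) = 198.264 + 93.842 × log₂ 4 = 198.264 + 93.842 × 2 ≈ 385.948 ms.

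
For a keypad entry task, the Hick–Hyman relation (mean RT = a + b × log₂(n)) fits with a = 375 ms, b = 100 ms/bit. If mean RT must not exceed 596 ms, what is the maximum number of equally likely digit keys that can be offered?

100·log₂ n ≤ 596 − 375 = 221, giving log₂ n ≤ 2.2100 and n ≤ 4.627. The largest whole number is 4.

4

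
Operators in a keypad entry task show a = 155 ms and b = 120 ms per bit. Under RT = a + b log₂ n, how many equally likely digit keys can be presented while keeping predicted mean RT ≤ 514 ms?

7

Information budget: (514 − 155)/120 = 2.9917 bits, so n ≤ 2^2.9917 = 7.954 → at most 7.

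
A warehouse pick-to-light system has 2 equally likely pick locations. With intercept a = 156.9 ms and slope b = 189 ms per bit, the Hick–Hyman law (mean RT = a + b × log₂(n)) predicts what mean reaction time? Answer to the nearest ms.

346 ms

log₂(2) = 1 bits, so RT = 156.9 + 189 × 1 ≈ 345.900 ms.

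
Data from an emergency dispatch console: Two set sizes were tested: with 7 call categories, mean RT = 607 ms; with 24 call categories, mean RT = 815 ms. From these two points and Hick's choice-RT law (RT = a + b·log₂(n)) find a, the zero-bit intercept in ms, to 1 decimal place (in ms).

278.5 ms

Slope: b = (815 − 607) / (log₂ 24 − log₂ 7) = 208/1.7776 = 117.011 ms/bit.
Intercept: a = 607 − 117.011·log₂(7) = 278.508 ms.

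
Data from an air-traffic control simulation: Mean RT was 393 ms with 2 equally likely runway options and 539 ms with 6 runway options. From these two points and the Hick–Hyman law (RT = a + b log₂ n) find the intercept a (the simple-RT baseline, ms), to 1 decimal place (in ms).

300.9 ms

Slope: b = (539 − 393) / (log₂ 6 − log₂ 2) = 146/1.5850 = 92.116 ms/bit.
Intercept: a = 393 − 92.116·log₂(2) = 300.884 ms.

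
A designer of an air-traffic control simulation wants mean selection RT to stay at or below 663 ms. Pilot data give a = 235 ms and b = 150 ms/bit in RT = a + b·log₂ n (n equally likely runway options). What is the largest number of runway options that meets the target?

Set 235 + 150·log₂ n ≤ 663 → log₂ n ≤ (663 − 235)/150 = 2.8533.
So n ≤ 2^2.8533 = 7.227; the largest integer n is 7.

7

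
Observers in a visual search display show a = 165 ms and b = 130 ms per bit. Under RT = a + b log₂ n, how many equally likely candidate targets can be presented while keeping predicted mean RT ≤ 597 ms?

Information budget: (597 − 165)/130 = 3.3231 bits, so n ≤ 2^3.3231 = 10.008 → at most 10.

10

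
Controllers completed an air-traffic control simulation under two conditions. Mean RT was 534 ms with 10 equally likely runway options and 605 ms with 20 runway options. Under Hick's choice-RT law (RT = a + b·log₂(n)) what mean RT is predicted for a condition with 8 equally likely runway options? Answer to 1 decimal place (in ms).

511.1 ms

Solve the two-equation system in a and b:
  b = (605 − 534) / (log₂ 20 − log₂ 10) = 71 / (4.3219 − 3.3219) = 71.000 ms/bit
  a = 534 − 71.000 × 3.3219 = 298.143 ms
Then RT(8) = 298.143 + 71.000 × log₂ 8 = 298.143 + 71.000 × 3 ≈ 511.143 ms.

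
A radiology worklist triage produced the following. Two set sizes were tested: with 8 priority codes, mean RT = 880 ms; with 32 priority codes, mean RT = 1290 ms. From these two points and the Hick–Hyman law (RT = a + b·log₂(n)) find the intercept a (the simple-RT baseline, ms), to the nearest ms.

The slope on a log₂ axis is (1290 − 880) / (5 − 3) = 205 ms/bit.
Intercept: a = 880 − 205·log₂(8) = 265.000 ms.

265 ms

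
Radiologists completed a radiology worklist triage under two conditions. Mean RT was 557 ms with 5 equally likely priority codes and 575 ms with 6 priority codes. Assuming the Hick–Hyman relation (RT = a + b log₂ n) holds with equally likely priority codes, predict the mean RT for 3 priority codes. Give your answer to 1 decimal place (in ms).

506.6 ms

Solve the two-equation system in a and b:
  b = (575 − 557) / (log₂ 6 − log₂ 5) = 18 / (2.5850 − 2.3219) = 68.432 ms/bit
  a = 557 − 68.432 × 2.3219 = 398.106 ms
Then RT(3) = 398.106 + 68.432 × log₂ 3 = 398.106 + 68.432 × 1.5850 ≈ 506.568 ms.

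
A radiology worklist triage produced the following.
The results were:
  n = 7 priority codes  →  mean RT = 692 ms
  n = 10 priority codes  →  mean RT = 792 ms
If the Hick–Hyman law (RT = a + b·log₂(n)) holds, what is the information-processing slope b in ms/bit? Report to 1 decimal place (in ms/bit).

194.3 ms/bit

b = (RT₂ − RT₁)/(log₂ n₂ − log₂ n₁) = (792 − 692)/(3.3219 − 2.8074) = 194.336 ms/bit.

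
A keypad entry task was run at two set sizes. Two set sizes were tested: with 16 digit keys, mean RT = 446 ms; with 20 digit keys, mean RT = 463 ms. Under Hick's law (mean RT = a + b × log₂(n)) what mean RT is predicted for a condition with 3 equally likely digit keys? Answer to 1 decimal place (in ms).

Solve the two-equation system in a and b:
  b = (463 − 446) / (log₂ 20 − log₂ 16) = 17 / (4.3219 − 4) = 52.807 ms/bit
  a = 446 − 52.807 × 4 = 234.773 ms
Then RT(3) = 234.773 + 52.807 × log₂ 3 = 234.773 + 52.807 × 1.5850 ≈ 318.470 ms.

318.5 ms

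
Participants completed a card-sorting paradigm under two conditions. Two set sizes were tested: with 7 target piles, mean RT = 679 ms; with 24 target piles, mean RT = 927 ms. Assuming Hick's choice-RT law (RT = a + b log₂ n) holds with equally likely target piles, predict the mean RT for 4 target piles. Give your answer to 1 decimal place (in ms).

566.4 ms

Fit slope and intercept:
  b = (927 − 679) / (log₂ 24 − log₂ 7) = 248 / (4.5850 − 2.8074) = 139.513 ms/bit
  a = 679 − 139.513 × 2.8074 = 287.336 ms
Then RT(4) = 287.336 + 139.513 × log₂ 4 = 287.336 + 139.513 × 2 ≈ 566.363 ms.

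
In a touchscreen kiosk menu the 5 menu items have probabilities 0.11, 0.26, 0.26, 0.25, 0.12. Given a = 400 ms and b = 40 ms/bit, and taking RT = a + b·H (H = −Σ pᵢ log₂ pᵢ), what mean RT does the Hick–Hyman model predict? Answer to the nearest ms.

489 ms

Entropy contributions −pᵢ log₂ pᵢ: 0.3503, 0.5053, 0.5053, 0.5000, 0.3671; sum H = 2.2279 bits.
RT = a + bH = 400 + 40·2.2279 = 489.12 ms.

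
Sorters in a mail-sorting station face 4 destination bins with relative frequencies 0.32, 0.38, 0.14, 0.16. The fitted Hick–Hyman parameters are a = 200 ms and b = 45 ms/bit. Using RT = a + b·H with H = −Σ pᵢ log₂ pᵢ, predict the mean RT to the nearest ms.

H = 0.32·log₂(1/0.32) + 0.38·log₂(1/0.38) + 0.14·log₂(1/0.14) + 0.16·log₂(1/0.16) = 1.8766 bits.
RT = 200 + 45 × 1.8766 = 284.45 ms.

284 ms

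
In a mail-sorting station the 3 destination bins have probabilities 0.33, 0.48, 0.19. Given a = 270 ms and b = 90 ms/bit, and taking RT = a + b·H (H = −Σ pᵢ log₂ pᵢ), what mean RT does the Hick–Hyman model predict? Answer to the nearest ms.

404 ms

Entropy contributions −pᵢ log₂ pᵢ: 0.5278, 0.5083, 0.4552; sum H = 1.4913 bits.
RT = a + bH = 270 + 90·1.4913 = 404.22 ms.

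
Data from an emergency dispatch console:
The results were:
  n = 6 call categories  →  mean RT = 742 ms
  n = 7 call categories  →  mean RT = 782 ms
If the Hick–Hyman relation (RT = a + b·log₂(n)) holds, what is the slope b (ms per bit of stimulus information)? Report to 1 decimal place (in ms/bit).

The slope on a log₂ axis is (782 − 742) / (2.8074 − 2.5850) = 179.862 ms/bit.

179.9 ms/bit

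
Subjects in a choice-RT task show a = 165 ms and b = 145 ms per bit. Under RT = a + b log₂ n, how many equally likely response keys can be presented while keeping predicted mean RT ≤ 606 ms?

8

145·log₂ n ≤ 606 − 165 = 441, giving log₂ n ≤ 3.0414 and n ≤ 8.233. The largest whole number is 8.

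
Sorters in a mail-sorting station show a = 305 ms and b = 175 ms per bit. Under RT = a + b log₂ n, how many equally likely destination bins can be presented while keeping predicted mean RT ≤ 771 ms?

Set 305 + 175·log₂ n ≤ 771 → log₂ n ≤ (771 − 305)/175 = 2.6629.
So n ≤ 2^2.6629 = 6.333; the largest integer n is 6.

6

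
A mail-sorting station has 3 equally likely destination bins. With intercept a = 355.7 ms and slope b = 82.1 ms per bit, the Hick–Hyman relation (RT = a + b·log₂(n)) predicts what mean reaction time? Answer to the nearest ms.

log₂(3) = 1.5850 bits, so RT = 355.7 + 82.1 × 1.5850 ≈ 485.825 ms.

486 ms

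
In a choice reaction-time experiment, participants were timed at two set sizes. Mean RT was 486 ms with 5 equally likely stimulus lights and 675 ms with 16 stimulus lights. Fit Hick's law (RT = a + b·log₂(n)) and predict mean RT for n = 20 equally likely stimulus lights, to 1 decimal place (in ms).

Fit slope and intercept:
  b = (675 − 486) / (log₂ 16 − log₂ 5) = 189 / (4 − 2.3219) = 112.629 ms/bit
  a = 486 − 112.629 × 2.3219 = 224.483 ms
Then RT(20) = 224.483 + 112.629 × log₂ 20 = 224.483 + 112.629 × 4.3219 ≈ 711.259 ms.

711.3 ms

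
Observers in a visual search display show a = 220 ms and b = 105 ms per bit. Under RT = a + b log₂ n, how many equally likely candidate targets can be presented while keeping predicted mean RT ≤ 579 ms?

10

Information budget: (579 − 220)/105 = 3.4190 bits, so n ≤ 2^3.4190 = 10.696 → at most 10.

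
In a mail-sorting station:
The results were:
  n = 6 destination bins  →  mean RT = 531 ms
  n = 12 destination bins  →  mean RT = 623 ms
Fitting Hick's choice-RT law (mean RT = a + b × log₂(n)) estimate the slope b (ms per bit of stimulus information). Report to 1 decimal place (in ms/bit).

The slope on a log₂ axis is (623 − 531) / (3.5850 − 2.5850) = 92.000 ms/bit.

92.0 ms/bit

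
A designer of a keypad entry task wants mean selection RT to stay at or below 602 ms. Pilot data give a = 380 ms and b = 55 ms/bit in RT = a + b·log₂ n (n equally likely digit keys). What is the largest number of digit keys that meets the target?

16

Set 380 + 55·log₂ n ≤ 602 → log₂ n ≤ (602 − 380)/55 = 4.0364.
So n ≤ 2^4.0364 = 16.408; the largest integer n is 16.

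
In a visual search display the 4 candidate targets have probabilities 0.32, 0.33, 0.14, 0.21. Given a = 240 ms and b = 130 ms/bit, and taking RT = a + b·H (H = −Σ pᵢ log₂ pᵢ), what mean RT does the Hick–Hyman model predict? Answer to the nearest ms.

H = 0.32·log₂(1/0.32) + 0.33·log₂(1/0.33) + 0.14·log₂(1/0.14) + 0.21·log₂(1/0.21) = 1.9238 bits.
RT = 240 + 130 × 1.9238 = 490.09 ms.

490 ms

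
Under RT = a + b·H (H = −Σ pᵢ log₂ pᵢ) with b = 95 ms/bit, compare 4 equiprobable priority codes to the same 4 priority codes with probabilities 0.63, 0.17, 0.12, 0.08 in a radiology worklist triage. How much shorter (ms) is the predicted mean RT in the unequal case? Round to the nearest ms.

46 ms

The RT saving is b·ΔH. Equiprobable H₀ = log₂(4) = 2.0000 bits; with the given probabilities H = 1.5131 bits.
b·(H₀ − H) = 95 × (2.0000 − 1.5131) = 46.25 ms.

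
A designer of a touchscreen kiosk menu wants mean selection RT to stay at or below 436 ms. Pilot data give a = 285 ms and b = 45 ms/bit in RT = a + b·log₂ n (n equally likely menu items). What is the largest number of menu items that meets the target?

45·log₂ n ≤ 436 − 285 = 151, giving log₂ n ≤ 3.3556 and n ≤ 10.236. The largest whole number is 10.

10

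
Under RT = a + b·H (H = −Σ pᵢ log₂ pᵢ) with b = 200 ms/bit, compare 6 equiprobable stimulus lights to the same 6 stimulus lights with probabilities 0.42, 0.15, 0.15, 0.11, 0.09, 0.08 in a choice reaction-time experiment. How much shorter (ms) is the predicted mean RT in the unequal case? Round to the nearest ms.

The RT saving is b·ΔH. Equiprobable H₀ = log₂(6) = 2.5850 bits; with the given probabilities H = 2.3012 bits.
b·(H₀ − H) = 200 × (2.5850 − 2.3012) = 56.76 ms.

57 ms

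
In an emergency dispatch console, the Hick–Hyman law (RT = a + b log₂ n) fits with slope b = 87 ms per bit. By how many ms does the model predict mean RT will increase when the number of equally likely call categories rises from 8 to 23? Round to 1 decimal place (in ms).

ΔRT = (a + b log₂ n₂) − (a + b log₂ n₁) = b·(log₂ n₂ − log₂ n₁).
log₂(23) − log₂(8) = 4.5236 − 3 = 1.5236.
ΔRT = 87 × 1.5236 = 132.550 ms.

132.5 ms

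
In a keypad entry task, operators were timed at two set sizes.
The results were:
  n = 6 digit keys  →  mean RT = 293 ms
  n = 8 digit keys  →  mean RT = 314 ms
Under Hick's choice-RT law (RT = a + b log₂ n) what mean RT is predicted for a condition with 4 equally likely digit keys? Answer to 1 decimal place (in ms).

263.4 ms

Solve the two-equation system in a and b:
  b = (314 − 293) / (log₂ 8 − log₂ 6) = 21 / (3 − 2.5850) = 50.598 ms/bit
  a = 293 − 50.598 × 2.5850 = 162.206 ms
Then RT(4) = 162.206 + 50.598 × log₂ 4 = 162.206 + 50.598 × 2 ≈ 263.402 ms.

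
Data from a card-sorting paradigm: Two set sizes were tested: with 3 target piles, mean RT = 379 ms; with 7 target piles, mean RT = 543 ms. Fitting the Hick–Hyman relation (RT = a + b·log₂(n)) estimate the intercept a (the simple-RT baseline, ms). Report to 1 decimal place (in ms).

b = (RT₂ − RT₁)/(log₂ n₂ − log₂ n₁) = (543 − 379)/(2.8074 − 1.5850) = 134.163 ms/bit.
a = RT₁ − b·log₂ n₁ = 379 − 134.163 × 1.5850 = 166.356 ms.

166.4 ms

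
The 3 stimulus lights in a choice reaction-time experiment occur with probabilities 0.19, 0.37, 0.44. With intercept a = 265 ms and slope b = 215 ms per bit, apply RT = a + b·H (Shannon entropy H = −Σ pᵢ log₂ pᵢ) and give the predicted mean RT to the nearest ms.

589 ms

Entropy contributions −pᵢ log₂ pᵢ: 0.4552, 0.5307, 0.5211; sum H = 1.5071 bits.
RT = a + bH = 265 + 215·1.5071 = 589.03 ms.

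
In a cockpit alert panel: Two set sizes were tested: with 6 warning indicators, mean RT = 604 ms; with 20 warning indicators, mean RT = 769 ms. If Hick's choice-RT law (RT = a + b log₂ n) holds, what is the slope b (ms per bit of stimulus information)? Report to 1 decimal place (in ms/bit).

95.0 ms/bit

The slope on a log₂ axis is (769 − 604) / (4.3219 − 2.5850) = 94.993 ms/bit.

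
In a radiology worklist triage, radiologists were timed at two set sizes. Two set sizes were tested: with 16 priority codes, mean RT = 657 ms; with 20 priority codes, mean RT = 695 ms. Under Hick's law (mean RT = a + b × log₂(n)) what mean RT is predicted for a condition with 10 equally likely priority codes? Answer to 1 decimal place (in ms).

Fit slope and intercept:
  b = (695 − 657) / (log₂ 20 − log₂ 16) = 38 / (4.3219 − 4) = 118.039 ms/bit
  a = 657 − 118.039 × 4 = 184.845 ms
Then RT(10) = 184.845 + 118.039 × log₂ 10 = 184.845 + 118.039 × 3.3219 ≈ 576.961 ms.

577.0 ms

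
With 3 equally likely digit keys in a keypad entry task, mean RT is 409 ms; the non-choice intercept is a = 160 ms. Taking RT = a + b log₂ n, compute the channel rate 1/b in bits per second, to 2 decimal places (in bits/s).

6.37 bits/s

b = (409 − 160)/log₂ 3 = 249/1.5850 = 157.102 ms per bit = 0.15710 s/bit; the reciprocal is 6.365 bits/s.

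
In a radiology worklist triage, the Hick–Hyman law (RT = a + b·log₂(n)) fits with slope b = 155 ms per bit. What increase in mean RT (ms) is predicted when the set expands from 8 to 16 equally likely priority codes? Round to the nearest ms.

ΔRT = (a + b log₂ n₂) − (a + b log₂ n₁) = b·(log₂ n₂ − log₂ n₁).
log₂(16) − log₂(8) = log₂(16/8) = log₂(2) = 1.
ΔRT = 155 × 1.0000 = 155.000 ms.

155 ms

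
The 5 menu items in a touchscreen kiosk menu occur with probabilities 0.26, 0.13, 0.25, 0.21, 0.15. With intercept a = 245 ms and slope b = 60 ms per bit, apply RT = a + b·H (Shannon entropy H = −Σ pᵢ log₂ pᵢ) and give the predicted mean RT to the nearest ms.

381 ms

Entropy contributions −pᵢ log₂ pᵢ: 0.5053, 0.3826, 0.5000, 0.4728, 0.4105; sum H = 2.2713 bits.
RT = a + bH = 245 + 60·2.2713 = 381.28 ms.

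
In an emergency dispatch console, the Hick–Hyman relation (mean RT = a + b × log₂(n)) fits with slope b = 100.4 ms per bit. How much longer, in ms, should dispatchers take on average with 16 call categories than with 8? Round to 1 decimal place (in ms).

100.4 ms

The intercept a cancels: ΔRT = b·(log₂ n₂ − log₂ n₁) = b·log₂(n₂/n₁).
log₂(16) − log₂(8) = log₂(16/8) = log₂(2) = 1.
ΔRT = 100.4 × 1.0000 = 100.400 ms.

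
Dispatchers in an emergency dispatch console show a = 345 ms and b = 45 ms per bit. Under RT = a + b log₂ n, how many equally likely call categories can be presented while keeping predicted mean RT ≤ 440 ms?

45·log₂ n ≤ 440 − 345 = 95, giving log₂ n ≤ 2.1111 and n ≤ 4.320. The largest whole number is 4.

4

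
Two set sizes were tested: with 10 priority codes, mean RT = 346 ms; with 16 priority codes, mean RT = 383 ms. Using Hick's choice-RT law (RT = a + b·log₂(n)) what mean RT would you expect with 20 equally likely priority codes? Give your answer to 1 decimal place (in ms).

With log₂ n on the abscissa the relation is linear; from the two conditions:
  b = (383 − 346) / (log₂ 16 − log₂ 10) = 37 / (4 − 3.3219) = 54.566 ms/bit
  a = 346 − 54.566 × 3.3219 = 164.734 ms
Then RT(20) = 164.734 + 54.566 × log₂ 20 = 164.734 + 54.566 × 4.3219 ≈ 400.566 ms.

400.6 ms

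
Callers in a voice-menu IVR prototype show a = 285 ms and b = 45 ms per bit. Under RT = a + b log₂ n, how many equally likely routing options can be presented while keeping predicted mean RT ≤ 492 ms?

24

Information budget: (492 − 285)/45 = 4.6000 bits, so n ≤ 2^4.6000 = 24.251 → at most 24.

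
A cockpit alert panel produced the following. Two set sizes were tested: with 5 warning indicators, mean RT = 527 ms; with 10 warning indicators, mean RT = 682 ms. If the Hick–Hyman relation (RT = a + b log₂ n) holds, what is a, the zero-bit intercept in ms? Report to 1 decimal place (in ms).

b = (RT₂ − RT₁)/(log₂ n₂ − log₂ n₁) = (682 − 527)/(3.3219 − 2.3219) = 155.000 ms/bit.
a = RT₁ − b·log₂ n₁ = 527 − 155.000 × 2.3219 = 167.101 ms.

167.1 ms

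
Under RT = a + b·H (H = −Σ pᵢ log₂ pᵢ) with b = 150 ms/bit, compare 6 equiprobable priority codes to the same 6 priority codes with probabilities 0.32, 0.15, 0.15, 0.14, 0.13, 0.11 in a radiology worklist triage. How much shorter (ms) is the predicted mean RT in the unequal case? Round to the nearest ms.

Equiprobable entropy H₀ = log₂ 6 = 2.5850 bits.
Skewed entropy H = −Σ pᵢ log₂ pᵢ = 2.4772 bits.
ΔRT = b·(H₀ − H) = 150 × 0.1078 = 16.17 ms.

16 ms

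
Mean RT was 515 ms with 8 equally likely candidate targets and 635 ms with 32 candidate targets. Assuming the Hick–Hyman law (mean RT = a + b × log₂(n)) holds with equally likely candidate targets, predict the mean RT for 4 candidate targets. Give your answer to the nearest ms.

Fit slope and intercept:
  b = (635 − 515) / (log₂ 32 − log₂ 8) = 120 / (5 − 3) = 60 ms/bit
  a = 515 − 60 × 3 = 335 ms
Then RT(4) = 335 + 60 × log₂ 4 = 335 + 60 × 2 ≈ 455.000 ms.

455 ms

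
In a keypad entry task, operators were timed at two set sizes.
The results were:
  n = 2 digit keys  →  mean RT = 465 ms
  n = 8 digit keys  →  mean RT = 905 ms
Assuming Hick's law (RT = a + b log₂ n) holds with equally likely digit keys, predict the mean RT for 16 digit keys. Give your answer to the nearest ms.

1125 ms

RT is linear in log₂ n, so two points fix the line:
  b = (905 − 465) / (log₂ 8 − log₂ 2) = 440 / (3 − 1) = 220 ms/bit
  a = 465 − 220 × 1 = 245 ms
Then RT(16) = 245 + 220 × log₂ 16 = 245 + 220 × 4 ≈ 1125.000 ms.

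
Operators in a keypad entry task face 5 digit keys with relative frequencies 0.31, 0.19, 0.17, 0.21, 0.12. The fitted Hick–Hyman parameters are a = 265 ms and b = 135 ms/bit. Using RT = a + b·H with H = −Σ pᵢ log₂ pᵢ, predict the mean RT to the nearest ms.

569 ms

H = 0.31·log₂(1/0.31) + 0.19·log₂(1/0.19) + 0.17·log₂(1/0.17) + 0.21·log₂(1/0.21) + 0.12·log₂(1/0.12) = 2.2535 bits.
RT = 265 + 135 × 2.2535 = 569.22 ms.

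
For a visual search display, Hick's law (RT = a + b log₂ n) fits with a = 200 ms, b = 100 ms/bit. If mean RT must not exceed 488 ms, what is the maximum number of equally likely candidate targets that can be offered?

7

100·log₂ n ≤ 488 − 200 = 288, giving log₂ n ≤ 2.8800 and n ≤ 7.362. The largest whole number is 7.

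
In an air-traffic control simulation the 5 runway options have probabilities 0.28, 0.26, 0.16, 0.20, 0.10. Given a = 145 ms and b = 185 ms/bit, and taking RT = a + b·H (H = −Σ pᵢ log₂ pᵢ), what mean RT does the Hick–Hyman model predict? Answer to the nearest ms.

559 ms

Entropy contributions −pᵢ log₂ pᵢ: 0.5142, 0.5053, 0.4230, 0.4644, 0.3322; sum H = 2.2391 bits.
RT = a + bH = 145 + 185·2.2391 = 559.23 ms.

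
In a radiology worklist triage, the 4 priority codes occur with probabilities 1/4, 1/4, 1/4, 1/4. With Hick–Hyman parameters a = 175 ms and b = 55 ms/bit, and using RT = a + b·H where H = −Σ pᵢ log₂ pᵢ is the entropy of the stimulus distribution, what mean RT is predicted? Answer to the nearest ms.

Each term −pᵢ log₂ pᵢ: 0.25·2 + 0.25·2 + 0.25·2 + 0.25·2; summed, H = 2.000 bits.
Mean RT = a + bH = 175 + 55·2.000 = 285.00 ms.

285 ms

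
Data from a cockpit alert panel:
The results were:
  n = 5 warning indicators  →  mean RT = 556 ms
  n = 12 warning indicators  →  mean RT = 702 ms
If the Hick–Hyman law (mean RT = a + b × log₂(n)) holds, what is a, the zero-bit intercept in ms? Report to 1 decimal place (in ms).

b = (RT₂ − RT₁)/(log₂ n₂ − log₂ n₁) = (702 − 556)/(3.5850 − 2.3219) = 115.595 ms/bit.
Intercept: a = 556 − 115.595·log₂(5) = 287.598 ms.

287.6 ms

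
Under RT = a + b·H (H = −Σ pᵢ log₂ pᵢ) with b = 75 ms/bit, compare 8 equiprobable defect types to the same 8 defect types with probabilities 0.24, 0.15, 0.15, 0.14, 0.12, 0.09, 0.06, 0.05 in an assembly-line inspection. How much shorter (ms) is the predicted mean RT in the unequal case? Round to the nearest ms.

11 ms

The RT saving is b·ΔH. Equiprobable H₀ = log₂(8) = 3.0000 bits; with the given probabilities H = 2.8517 bits.
b·(H₀ − H) = 75 × (3.0000 − 2.8517) = 11.12 ms.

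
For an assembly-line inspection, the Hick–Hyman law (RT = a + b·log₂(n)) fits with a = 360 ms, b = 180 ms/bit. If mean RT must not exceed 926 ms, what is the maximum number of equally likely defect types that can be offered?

8

Set 360 + 180·log₂ n ≤ 926 → log₂ n ≤ (926 − 360)/180 = 3.1444.
So n ≤ 2^3.1444 = 8.842; the largest integer n is 8.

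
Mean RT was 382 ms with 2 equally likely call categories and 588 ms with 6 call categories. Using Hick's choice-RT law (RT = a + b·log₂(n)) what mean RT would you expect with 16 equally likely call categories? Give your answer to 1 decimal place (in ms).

771.9 ms

With log₂ n on the abscissa the relation is linear; from the two conditions:
  b = (588 − 382) / (log₂ 6 − log₂ 2) = 206 / (2.5850 − 1) = 129.972 ms/bit
  a = 382 − 129.972 × 1 = 252.028 ms
Then RT(16) = 252.028 + 129.972 × log₂ 16 = 252.028 + 129.972 × 4 ≈ 771.915 ms.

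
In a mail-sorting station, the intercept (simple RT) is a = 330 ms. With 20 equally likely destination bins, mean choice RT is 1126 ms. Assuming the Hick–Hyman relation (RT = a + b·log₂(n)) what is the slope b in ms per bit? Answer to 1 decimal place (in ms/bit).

b = (1126 − 330) / log₂(20) = 796 / 4.3219 = 184.177 ms/bit.

184.2 ms/bit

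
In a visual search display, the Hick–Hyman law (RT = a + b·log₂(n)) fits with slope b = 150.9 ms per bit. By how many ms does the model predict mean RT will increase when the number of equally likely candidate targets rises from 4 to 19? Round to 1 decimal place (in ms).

339.2 ms

ΔRT = (a + b log₂ n₂) − (a + b log₂ n₁) = b·(log₂ n₂ − log₂ n₁).
log₂(19) − log₂(4) = 4.2479 − 2 = 2.2479.
ΔRT = 150.9 × 2.2479 = 339.212 ms.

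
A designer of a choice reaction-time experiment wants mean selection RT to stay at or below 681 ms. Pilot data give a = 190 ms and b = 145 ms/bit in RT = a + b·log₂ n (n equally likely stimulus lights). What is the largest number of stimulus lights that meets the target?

145·log₂ n ≤ 681 − 190 = 491, giving log₂ n ≤ 3.3862 and n ≤ 10.456. The largest whole number is 10.

10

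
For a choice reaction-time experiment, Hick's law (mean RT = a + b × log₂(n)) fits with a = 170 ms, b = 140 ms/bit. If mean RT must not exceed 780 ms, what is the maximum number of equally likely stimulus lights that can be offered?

Information budget: (780 − 170)/140 = 4.3571 bits, so n ≤ 2^4.3571 = 20.494 → at most 20.

20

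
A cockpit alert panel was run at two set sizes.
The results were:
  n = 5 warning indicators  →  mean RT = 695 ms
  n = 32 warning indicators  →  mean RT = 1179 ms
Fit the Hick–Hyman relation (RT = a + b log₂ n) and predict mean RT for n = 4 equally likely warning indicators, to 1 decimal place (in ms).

RT is linear in log₂ n, so two points fix the line:
  b = (1179 − 695) / (log₂ 32 − log₂ 5) = 484 / (5 − 2.3219) = 180.727 ms/bit
  a = 695 − 180.727 × 2.3219 = 275.365 ms
Then RT(4) = 275.365 + 180.727 × log₂ 4 = 275.365 + 180.727 × 2 ≈ 636.819 ms.

636.8 ms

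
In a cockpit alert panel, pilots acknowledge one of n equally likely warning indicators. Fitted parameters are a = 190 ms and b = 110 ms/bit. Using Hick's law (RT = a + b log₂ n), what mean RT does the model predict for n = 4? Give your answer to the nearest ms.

log₂(4) = 2 bits, so RT = 190 + 110 × 2 ≈ 410.000 ms.

410 ms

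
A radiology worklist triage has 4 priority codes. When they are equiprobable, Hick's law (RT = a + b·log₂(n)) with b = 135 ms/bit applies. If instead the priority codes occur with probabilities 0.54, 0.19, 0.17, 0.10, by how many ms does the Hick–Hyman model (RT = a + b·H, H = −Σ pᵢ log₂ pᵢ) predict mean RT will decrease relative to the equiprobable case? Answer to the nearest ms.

40 ms

The RT saving is b·ΔH. Equiprobable H₀ = log₂(4) = 2.0000 bits; with the given probabilities H = 1.7020 bits.
b·(H₀ − H) = 135 × (2.0000 − 1.7020) = 40.22 ms.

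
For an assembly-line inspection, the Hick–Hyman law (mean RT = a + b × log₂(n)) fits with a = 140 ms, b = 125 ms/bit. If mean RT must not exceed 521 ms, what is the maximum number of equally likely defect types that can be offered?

Set 140 + 125·log₂ n ≤ 521 → log₂ n ≤ (521 − 140)/125 = 3.0480.
So n ≤ 2^3.0480 = 8.271; the largest integer n is 8.

8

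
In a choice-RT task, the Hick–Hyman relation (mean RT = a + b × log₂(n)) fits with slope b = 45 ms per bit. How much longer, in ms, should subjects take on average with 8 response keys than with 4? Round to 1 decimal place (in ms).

Only the slope matters, since a is common to both: ΔRT = b·log₂(n₂/n₁).
log₂(8) − log₂(4) = log₂(8/4) = log₂(2) = 1.
ΔRT = 45 × 1.0000 = 45.000 ms.

45.0 ms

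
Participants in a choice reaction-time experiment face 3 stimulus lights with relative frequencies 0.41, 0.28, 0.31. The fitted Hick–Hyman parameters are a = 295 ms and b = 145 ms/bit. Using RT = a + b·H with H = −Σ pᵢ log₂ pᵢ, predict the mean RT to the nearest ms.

522 ms

H = 0.41·log₂(1/0.41) + 0.28·log₂(1/0.28) + 0.31·log₂(1/0.31) = 1.5654 bits.
RT = 295 + 145 × 1.5654 = 521.98 ms.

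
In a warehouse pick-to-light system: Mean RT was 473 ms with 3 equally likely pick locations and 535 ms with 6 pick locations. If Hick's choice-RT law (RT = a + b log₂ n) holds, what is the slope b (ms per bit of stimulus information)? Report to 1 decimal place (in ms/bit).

Slope: b = (535 − 473) / (log₂ 6 − log₂ 3) = 62/1.0000 = 62.000 ms/bit.

62.0 ms/bit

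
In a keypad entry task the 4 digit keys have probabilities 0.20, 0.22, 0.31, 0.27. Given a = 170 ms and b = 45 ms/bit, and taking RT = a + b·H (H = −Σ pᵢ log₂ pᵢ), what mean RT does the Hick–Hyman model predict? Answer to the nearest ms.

H = 0.20·log₂(1/0.20) + 0.22·log₂(1/0.22) + 0.31·log₂(1/0.31) + 0.27·log₂(1/0.27) = 1.9788 bits.
RT = 170 + 45 × 1.9788 = 259.04 ms.

259 ms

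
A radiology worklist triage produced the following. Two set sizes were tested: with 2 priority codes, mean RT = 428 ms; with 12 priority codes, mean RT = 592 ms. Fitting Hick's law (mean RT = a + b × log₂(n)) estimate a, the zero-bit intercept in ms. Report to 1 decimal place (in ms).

Slope: b = (592 − 428) / (log₂ 12 − log₂ 2) = 164/2.5850 = 63.444 ms/bit.
Intercept: a = 428 − 63.444·log₂(2) = 364.556 ms.

364.6 ms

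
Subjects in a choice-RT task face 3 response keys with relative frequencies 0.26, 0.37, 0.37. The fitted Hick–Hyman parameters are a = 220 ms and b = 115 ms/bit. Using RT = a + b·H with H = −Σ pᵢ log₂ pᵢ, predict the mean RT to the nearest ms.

H = 0.26·log₂(1/0.26) + 0.37·log₂(1/0.37) + 0.37·log₂(1/0.37) = 1.5667 bits.
RT = 220 + 115 × 1.5667 = 400.18 ms.

400 ms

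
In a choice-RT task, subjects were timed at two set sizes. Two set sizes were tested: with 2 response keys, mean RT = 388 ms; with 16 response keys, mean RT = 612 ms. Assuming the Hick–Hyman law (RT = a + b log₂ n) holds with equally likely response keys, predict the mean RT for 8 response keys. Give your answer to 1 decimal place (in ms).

537.3 ms

RT is linear in log₂ n, so two points fix the line:
  b = (612 − 388) / (log₂ 16 − log₂ 2) = 224 / (4 − 1) = 74.667 ms/bit
  a = 388 − 74.667 × 1 = 313.333 ms
Then RT(8) = 313.333 + 74.667 × log₂ 8 = 313.333 + 74.667 × 3 ≈ 537.333 ms.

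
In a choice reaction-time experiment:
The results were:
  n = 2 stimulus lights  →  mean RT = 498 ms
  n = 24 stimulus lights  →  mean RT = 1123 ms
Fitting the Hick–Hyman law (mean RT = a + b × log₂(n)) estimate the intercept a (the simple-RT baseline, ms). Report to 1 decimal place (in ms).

323.7 ms

Slope: b = (1123 − 498) / (log₂ 24 − log₂ 2) = 625/3.5850 = 174.339 ms/bit.
Intercept: a = 498 − 174.339·log₂(2) = 323.661 ms.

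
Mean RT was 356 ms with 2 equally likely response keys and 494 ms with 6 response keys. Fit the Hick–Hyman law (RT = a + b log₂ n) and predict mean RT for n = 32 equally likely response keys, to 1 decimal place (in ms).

704.3 ms

Fit slope and intercept:
  b = (494 − 356) / (log₂ 6 − log₂ 2) = 138 / (2.5850 − 1) = 87.068 ms/bit
  a = 356 − 87.068 × 1 = 268.932 ms
Then RT(32) = 268.932 + 87.068 × log₂ 32 = 268.932 + 87.068 × 5 ≈ 704.273 ms.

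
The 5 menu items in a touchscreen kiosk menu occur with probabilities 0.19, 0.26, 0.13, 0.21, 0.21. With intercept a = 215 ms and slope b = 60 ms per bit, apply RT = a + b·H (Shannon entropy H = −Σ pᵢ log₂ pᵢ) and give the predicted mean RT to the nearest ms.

H = 0.19·log₂(1/0.19) + 0.26·log₂(1/0.26) + 0.13·log₂(1/0.13) + 0.21·log₂(1/0.21) + 0.21·log₂(1/0.21) = 2.2888 bits.
RT = 215 + 60 × 2.2888 = 352.33 ms.

352 ms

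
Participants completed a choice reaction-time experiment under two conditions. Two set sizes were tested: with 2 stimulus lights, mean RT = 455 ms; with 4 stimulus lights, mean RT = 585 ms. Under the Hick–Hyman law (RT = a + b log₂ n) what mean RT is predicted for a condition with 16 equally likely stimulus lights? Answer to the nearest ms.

Solve the two-equation system in a and b:
  b = (585 − 455) / (log₂ 4 − log₂ 2) = 130 / (2 − 1) = 130 ms/bit
  a = 455 − 130 × 1 = 325 ms
Then RT(16) = 325 + 130 × log₂ 16 = 325 + 130 × 4 ≈ 845.000 ms.

845 ms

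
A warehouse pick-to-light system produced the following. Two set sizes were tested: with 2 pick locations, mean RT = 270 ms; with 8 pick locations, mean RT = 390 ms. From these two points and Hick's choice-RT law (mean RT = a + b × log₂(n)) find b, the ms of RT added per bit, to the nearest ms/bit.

b = (RT₂ − RT₁)/(log₂ n₂ − log₂ n₁) = (390 − 270)/(3 − 1) = 60 ms/bit.

60 ms/bit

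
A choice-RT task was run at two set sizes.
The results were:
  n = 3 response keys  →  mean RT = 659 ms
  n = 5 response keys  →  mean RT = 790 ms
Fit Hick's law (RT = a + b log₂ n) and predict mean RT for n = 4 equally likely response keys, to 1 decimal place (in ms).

732.8 ms

Fit slope and intercept:
  b = (790 − 659) / (log₂ 5 − log₂ 3) = 131 / (2.3219 − 1.5850) = 177.756 ms/bit
  a = 659 − 177.756 × 1.5850 = 377.264 ms
Then RT(4) = 377.264 + 177.756 × log₂ 4 = 377.264 + 177.756 × 2 ≈ 732.775 ms.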